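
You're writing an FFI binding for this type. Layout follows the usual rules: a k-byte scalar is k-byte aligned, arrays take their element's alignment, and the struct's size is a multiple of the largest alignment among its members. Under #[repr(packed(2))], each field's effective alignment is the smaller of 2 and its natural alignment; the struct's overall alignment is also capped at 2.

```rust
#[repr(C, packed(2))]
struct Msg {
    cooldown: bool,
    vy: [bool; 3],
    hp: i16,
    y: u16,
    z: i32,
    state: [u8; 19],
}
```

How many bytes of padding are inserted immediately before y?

0

@0: cooldown [1B, align 1] → 1
@1: vy [3B, align 1] → 4
@4: hp [2B, align 2] → 6
@6: y [2B, align 2] → 8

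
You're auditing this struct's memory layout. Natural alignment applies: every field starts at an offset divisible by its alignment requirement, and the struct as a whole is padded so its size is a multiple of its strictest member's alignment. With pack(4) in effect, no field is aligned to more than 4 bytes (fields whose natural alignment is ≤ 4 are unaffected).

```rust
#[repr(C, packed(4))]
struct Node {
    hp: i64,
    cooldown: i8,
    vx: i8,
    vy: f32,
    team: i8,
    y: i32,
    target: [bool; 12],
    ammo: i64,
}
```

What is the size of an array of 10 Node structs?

440

0..8  hp  (8B, 4-aligned)
8..9  cooldown  (1B, 1-aligned)
9..10  vx  (1B, 1-aligned)
10..12  -- padding (2B)
12..16  vy  (4B, 4-aligned)
16..17  team  (1B, 1-aligned)
17..20  -- padding (3B)
20..24  y  (4B, 4-aligned)
24..36  target  (12B, 1-aligned)
36..44  ammo  (8B, 4-aligned)
sizeof = 44, alignof = 4
array of 10: 10 × 44 = 440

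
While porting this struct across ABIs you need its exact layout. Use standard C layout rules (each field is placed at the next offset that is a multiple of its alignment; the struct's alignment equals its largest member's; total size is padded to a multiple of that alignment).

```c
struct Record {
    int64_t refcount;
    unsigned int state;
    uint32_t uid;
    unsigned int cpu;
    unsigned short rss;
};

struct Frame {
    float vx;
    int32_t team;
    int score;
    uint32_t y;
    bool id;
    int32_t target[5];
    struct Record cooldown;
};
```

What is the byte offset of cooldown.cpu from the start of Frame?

Record: refcount at 0 (size 8, align 8) → ends 8; state at 8 (size 4, align 4) → ends 12; uid at 12 (size 4, align 4) → ends 16; cpu at 16 (size 4, align 4) → ends 20; rss at 20 (size 2, align 2) → ends 22; tail pad 2 to reach multiple of 8; total 24 bytes, alignment 8
vx at 0 (size 4, align 4) → ends 4
team at 4 (size 4, align 4) → ends 8
score at 8 (size 4, align 4) → ends 12
y at 12 (size 4, align 4) → ends 16
id at 16 (size 1, align 1) → ends 17
pad 3 to align 4 for target
target at 20 (size 20, align 4) → ends 40
cooldown at 40 (size 24, align 8) → ends 64
within Record: cpu at 16
40 + 16 = 56

56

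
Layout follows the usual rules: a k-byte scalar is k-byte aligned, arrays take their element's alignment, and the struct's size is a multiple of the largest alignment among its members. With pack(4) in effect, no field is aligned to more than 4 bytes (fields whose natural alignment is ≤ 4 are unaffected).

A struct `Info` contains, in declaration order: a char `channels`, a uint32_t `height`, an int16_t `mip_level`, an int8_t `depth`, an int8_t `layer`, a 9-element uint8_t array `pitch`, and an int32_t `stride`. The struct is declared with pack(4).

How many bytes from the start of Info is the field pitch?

channels at 0 (size 1, align 1) → ends 1
pad 3 to align 4 for height
height at 4 (size 4, align 4) → ends 8
mip_level at 8 (size 2, align 2) → ends 10
depth at 10 (size 1, align 1) → ends 11
layer at 11 (size 1, align 1) → ends 12
pitch at 12 (size 9, align 1) → ends 21

12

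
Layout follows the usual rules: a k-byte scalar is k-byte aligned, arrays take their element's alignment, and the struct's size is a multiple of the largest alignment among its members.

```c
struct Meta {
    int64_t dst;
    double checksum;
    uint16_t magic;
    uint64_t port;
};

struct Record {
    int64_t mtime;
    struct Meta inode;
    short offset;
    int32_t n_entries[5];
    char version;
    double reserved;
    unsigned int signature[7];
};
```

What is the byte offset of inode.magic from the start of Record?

24

Meta: 0..8  dst  (8B, 8-aligned); 8..16  checksum  (8B, 8-aligned); 16..18  magic  (2B, 2-aligned); 18..24  -- padding (6B); 24..32  port  (8B, 8-aligned); sizeof = 32, alignof = 8
0..8  mtime  (8B, 8-aligned)
8..40  inode  (32B, 8-aligned)
within Meta: magic at 16
8 + 16 = 24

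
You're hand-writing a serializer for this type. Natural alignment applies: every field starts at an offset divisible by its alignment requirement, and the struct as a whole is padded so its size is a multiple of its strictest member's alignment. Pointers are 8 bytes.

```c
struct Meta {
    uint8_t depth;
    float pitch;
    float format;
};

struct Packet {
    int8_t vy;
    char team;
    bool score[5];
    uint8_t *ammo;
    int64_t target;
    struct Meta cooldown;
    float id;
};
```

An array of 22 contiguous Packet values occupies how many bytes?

880

Meta: @0: depth [1B, align 1] → 1; +3 pad (align 4); @4: pitch [4B, align 4] → 8; @8: format [4B, align 4] → 12; size 12, align 4
@0: vy [1B, align 1] → 1
@1: team [1B, align 1] → 2
@2: score [5B, align 1] → 7
+1 pad (align 8)
@8: ammo [8B, align 8] → 16
@16: target [8B, align 8] → 24
@24: cooldown [12B, align 4] → 36
@36: id [4B, align 4] → 40
size 40, align 8
array of 22: 22 × 40 = 880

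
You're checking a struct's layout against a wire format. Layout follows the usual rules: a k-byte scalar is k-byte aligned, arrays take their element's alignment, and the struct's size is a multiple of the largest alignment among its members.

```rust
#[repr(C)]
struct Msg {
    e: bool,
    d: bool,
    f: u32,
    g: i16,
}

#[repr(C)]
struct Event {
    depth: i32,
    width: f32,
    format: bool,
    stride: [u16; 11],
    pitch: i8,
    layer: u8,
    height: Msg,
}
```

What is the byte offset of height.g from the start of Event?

Msg: 0..1  e  (1B, 1-aligned); 1..2  d  (1B, 1-aligned); 2..4  -- padding (2B); 4..8  f  (4B, 4-aligned); 8..10  g  (2B, 2-aligned); 10..12  -- tail padding (2B); sizeof = 12, alignof = 4
0..4  depth  (4B, 4-aligned)
4..8  width  (4B, 4-aligned)
8..9  format  (1B, 1-aligned)
9..10  -- padding (1B)
10..32  stride  (22B, 2-aligned)
32..33  pitch  (1B, 1-aligned)
33..34  layer  (1B, 1-aligned)
34..36  -- padding (2B)
36..48  height  (12B, 4-aligned)
within Msg: g at 8
36 + 8 = 44

44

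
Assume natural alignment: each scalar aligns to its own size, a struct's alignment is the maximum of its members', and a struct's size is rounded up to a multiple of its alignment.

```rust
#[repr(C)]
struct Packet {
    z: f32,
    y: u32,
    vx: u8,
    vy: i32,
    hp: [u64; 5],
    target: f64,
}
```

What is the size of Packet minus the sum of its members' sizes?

3

0..4  z  (4B, 4-aligned)
4..8  y  (4B, 4-aligned)
8..9  vx  (1B, 1-aligned)
9..12  -- padding (3B)
12..16  vy  (4B, 4-aligned)
16..56  hp  (40B, 8-aligned)
56..64  target  (8B, 8-aligned)
sizeof = 64, alignof = 8
data bytes 61, size 64 → padding 3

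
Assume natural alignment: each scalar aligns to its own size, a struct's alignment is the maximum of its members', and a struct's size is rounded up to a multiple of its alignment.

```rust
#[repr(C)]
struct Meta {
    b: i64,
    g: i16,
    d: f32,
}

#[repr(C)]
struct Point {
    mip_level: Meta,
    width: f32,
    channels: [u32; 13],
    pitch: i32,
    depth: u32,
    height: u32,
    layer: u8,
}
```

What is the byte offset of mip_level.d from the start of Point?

12

Meta: 0..8  b  (8B, 8-aligned); 8..10  g  (2B, 2-aligned); 10..12  -- padding (2B); 12..16  d  (4B, 4-aligned); sizeof = 16, alignof = 8
0..16  mip_level  (16B, 8-aligned)
within Meta: d at 12
0 + 12 = 12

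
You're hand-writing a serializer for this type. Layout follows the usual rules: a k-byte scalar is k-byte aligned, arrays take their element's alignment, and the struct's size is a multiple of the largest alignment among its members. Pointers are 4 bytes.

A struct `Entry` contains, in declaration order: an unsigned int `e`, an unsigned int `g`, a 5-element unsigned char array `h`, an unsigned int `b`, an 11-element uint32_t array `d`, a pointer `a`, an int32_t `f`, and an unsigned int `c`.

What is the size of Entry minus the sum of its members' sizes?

@0: e [4B, align 4] → 4
@4: g [4B, align 4] → 8
@8: h [5B, align 1] → 13
+3 pad (align 4)
@16: b [4B, align 4] → 20
@20: d [44B, align 4] → 64
@64: a [4B, align 4] → 68
@68: f [4B, align 4] → 72
@72: c [4B, align 4] → 76
size 76, align 4
data bytes 73, size 76 → padding 3

3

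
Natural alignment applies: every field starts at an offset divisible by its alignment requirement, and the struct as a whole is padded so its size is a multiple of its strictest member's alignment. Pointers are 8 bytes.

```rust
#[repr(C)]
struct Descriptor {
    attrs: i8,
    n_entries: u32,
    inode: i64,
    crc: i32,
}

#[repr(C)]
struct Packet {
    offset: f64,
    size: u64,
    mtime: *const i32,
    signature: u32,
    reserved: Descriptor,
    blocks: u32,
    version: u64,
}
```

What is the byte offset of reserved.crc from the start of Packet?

48

Descriptor: attrs at 0 (size 1, align 1) → ends 1; pad 3 to align 4 for n_entries; n_entries at 4 (size 4, align 4) → ends 8; inode at 8 (size 8, align 8) → ends 16; crc at 16 (size 4, align 4) → ends 20; tail pad 4 to reach multiple of 8; total 24 bytes, alignment 8
offset at 0 (size 8, align 8) → ends 8
size at 8 (size 8, align 8) → ends 16
mtime at 16 (size 8, align 8) → ends 24
signature at 24 (size 4, align 4) → ends 28
pad 4 to align 8 for reserved
reserved at 32 (size 24, align 8) → ends 56
within Descriptor: crc at 16
32 + 16 = 48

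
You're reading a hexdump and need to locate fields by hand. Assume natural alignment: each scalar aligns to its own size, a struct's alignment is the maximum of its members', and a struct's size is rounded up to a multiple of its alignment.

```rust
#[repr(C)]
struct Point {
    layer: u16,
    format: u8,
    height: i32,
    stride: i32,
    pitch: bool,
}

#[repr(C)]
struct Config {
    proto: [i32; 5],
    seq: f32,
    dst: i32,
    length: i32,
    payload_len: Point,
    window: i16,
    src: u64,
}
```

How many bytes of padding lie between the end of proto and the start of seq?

Point: 0..2  layer  (2B, 2-aligned); 2..3  format  (1B, 1-aligned); 3..4  -- padding (1B); 4..8  height  (4B, 4-aligned); 8..12  stride  (4B, 4-aligned); 12..13  pitch  (1B, 1-aligned); 13..16  -- tail padding (3B); sizeof = 16, alignof = 4
0..20  proto  (20B, 4-aligned)
20..24  seq  (4B, 4-aligned)

0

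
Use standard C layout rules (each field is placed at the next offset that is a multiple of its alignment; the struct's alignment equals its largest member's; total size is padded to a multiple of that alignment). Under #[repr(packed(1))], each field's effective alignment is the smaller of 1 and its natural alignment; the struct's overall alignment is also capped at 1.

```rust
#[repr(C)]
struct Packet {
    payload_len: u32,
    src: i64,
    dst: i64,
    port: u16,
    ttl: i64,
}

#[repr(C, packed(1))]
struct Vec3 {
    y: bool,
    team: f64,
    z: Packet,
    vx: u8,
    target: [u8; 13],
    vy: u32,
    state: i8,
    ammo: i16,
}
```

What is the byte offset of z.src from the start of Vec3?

17

Packet: @0: payload_len [4B, align 4] → 4; +4 pad (align 8); @8: src [8B, align 8] → 16; @16: dst [8B, align 8] → 24; @24: port [2B, align 2] → 26; +6 pad (align 8); @32: ttl [8B, align 8] → 40; size 40, align 8
@0: y [1B, align 1] → 1
@1: team [8B, align 1] → 9
@9: z [40B, align 1] → 49
within Packet: src at 8
9 + 8 = 17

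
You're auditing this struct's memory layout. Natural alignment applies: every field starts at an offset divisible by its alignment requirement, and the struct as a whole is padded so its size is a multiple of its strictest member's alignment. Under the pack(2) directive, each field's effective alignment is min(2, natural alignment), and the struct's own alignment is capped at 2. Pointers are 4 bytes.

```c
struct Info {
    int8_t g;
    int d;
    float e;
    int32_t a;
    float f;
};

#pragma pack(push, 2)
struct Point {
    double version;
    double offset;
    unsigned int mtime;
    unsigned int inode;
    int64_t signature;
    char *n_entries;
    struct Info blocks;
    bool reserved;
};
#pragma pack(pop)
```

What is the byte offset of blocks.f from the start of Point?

Info: 0..1  g  (1B, 1-aligned); 1..4  -- padding (3B); 4..8  d  (4B, 4-aligned); 8..12  e  (4B, 4-aligned); 12..16  a  (4B, 4-aligned); 16..20  f  (4B, 4-aligned); sizeof = 20, alignof = 4
0..8  version  (8B, 2-aligned)
8..16  offset  (8B, 2-aligned)
16..20  mtime  (4B, 2-aligned)
20..24  inode  (4B, 2-aligned)
24..32  signature  (8B, 2-aligned)
32..36  n_entries  (4B, 2-aligned)
36..56  blocks  (20B, 2-aligned)
within Info: f at 16
36 + 16 = 52

52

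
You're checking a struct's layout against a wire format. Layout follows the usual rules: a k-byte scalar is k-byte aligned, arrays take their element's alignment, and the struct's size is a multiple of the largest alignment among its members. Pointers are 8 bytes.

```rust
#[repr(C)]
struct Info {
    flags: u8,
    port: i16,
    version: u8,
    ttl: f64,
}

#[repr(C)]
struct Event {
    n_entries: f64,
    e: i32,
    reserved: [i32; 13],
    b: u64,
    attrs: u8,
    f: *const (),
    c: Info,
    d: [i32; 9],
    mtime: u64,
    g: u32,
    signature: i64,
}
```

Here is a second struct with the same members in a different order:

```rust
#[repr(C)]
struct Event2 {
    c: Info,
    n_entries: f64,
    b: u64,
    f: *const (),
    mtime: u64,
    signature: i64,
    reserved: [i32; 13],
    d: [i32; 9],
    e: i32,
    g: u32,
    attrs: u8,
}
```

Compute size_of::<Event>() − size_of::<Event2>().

Info: flags at 0 (size 1, align 1) → ends 1; pad 1 to align 2 for port; port at 2 (size 2, align 2) → ends 4; version at 4 (size 1, align 1) → ends 5; pad 3 to align 8 for ttl; ttl at 8 (size 8, align 8) → ends 16; total 16 bytes, alignment 8
n_entries at 0 (size 8, align 8) → ends 8
e at 8 (size 4, align 4) → ends 12
reserved at 12 (size 52, align 4) → ends 64
b at 64 (size 8, align 8) → ends 72
attrs at 72 (size 1, align 1) → ends 73
pad 7 to align 8 for f
f at 80 (size 8, align 8) → ends 88
c at 88 (size 16, align 8) → ends 104
d at 104 (size 36, align 4) → ends 140
pad 4 to align 8 for mtime
mtime at 144 (size 8, align 8) → ends 152
g at 152 (size 4, align 4) → ends 156
pad 4 to align 8 for signature
signature at 160 (size 8, align 8) → ends 168
total 168 bytes, alignment 8
— Event2 —
c at 0 (size 16, align 8) → ends 16
n_entries at 16 (size 8, align 8) → ends 24
b at 24 (size 8, align 8) → ends 32
f at 32 (size 8, align 8) → ends 40
mtime at 40 (size 8, align 8) → ends 48
signature at 48 (size 8, align 8) → ends 56
reserved at 56 (size 52, align 4) → ends 108
d at 108 (size 36, align 4) → ends 144
e at 144 (size 4, align 4) → ends 148
g at 148 (size 4, align 4) → ends 152
attrs at 152 (size 1, align 1) → ends 153
tail pad 7 to reach multiple of 8
total 160 bytes, alignment 8
168 − 160 = 8

8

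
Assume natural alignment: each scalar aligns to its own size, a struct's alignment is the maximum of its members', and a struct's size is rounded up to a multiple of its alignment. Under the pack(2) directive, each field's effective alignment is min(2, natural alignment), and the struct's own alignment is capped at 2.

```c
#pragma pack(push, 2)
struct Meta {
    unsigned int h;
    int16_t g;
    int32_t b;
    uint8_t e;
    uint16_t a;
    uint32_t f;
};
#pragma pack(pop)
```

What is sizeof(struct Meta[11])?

0..4  h  (4B, 2-aligned)
4..6  g  (2B, 2-aligned)
6..10  b  (4B, 2-aligned)
10..11  e  (1B, 1-aligned)
11..12  -- padding (1B)
12..14  a  (2B, 2-aligned)
14..18  f  (4B, 2-aligned)
sizeof = 18, alignof = 2
array of 11: 11 × 18 = 198

198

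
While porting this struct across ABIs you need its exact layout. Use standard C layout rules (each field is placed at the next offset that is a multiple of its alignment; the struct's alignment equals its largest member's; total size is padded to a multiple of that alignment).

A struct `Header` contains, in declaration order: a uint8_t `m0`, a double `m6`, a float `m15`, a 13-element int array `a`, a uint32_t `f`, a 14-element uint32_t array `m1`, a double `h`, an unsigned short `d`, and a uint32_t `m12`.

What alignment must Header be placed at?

member alignments: m0=1, m6=8, m15=4, a=4, f=4, m1=4, h=8, d=2, m12=4
max = 8

8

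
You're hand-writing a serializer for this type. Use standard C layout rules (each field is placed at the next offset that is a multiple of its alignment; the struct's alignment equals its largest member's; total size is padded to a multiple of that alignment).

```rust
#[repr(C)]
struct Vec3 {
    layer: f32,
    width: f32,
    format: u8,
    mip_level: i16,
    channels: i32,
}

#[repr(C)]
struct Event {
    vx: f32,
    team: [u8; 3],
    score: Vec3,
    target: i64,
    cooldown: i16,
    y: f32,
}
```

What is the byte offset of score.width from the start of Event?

Vec3: @0: layer [4B, align 4] → 4; @4: width [4B, align 4] → 8; @8: format [1B, align 1] → 9; +1 pad (align 2); @10: mip_level [2B, align 2] → 12; @12: channels [4B, align 4] → 16; size 16, align 4
@0: vx [4B, align 4] → 4
@4: team [3B, align 1] → 7
+1 pad (align 4)
@8: score [16B, align 4] → 24
within Vec3: width at 4
8 + 4 = 12

12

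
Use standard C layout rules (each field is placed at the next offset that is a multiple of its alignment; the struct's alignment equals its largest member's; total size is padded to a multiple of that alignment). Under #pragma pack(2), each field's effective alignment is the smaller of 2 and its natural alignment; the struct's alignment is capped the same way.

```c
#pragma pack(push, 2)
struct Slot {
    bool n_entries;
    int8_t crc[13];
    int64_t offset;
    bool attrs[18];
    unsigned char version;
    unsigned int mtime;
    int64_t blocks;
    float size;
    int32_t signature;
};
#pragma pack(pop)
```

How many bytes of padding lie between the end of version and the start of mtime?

1

@0: n_entries [1B, align 1] → 1
@1: crc [13B, align 1] → 14
@14: offset [8B, align 2] → 22
@22: attrs [18B, align 1] → 40
@40: version [1B, align 1] → 41
+1 pad (align 2)
@42: mtime [4B, align 2] → 46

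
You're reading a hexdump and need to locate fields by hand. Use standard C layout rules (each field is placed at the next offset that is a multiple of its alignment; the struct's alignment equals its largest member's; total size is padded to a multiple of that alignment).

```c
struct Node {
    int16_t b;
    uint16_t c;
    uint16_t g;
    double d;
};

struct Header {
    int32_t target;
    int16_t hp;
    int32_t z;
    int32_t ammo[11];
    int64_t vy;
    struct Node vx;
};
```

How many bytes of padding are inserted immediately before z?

Node: @0: b [2B, align 2] → 2; @2: c [2B, align 2] → 4; @4: g [2B, align 2] → 6; +2 pad (align 8); @8: d [8B, align 8] → 16; size 16, align 8
@0: target [4B, align 4] → 4
@4: hp [2B, align 2] → 6
+2 pad (align 4)
@8: z [4B, align 4] → 12

2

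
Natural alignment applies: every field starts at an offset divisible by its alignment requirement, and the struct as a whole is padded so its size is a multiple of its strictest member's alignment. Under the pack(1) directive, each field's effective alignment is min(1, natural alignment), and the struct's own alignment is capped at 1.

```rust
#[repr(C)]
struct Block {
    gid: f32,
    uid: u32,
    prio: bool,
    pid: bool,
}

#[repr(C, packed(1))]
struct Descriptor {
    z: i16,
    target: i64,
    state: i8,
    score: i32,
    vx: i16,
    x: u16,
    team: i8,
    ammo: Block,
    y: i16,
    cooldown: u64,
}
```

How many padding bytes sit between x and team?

Block: 0..4  gid  (4B, 4-aligned); 4..8  uid  (4B, 4-aligned); 8..9  prio  (1B, 1-aligned); 9..10  pid  (1B, 1-aligned); 10..12  -- tail padding (2B); sizeof = 12, alignof = 4
0..2  z  (2B, 1-aligned)
2..10  target  (8B, 1-aligned)
10..11  state  (1B, 1-aligned)
11..15  score  (4B, 1-aligned)
15..17  vx  (2B, 1-aligned)
17..19  x  (2B, 1-aligned)
19..20  team  (1B, 1-aligned)

0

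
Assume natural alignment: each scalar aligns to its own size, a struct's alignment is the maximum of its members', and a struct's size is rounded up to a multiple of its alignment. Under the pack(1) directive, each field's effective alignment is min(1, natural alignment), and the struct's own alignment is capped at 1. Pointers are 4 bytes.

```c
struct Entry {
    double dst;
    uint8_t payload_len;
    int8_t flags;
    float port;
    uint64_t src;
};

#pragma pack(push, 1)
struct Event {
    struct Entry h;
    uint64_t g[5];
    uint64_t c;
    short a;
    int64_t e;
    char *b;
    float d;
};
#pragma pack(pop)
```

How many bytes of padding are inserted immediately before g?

0

Entry: dst at 0 (size 8, align 8) → ends 8; payload_len at 8 (size 1, align 1) → ends 9; flags at 9 (size 1, align 1) → ends 10; pad 2 to align 4 for port; port at 12 (size 4, align 4) → ends 16; src at 16 (size 8, align 8) → ends 24; total 24 bytes, alignment 8
h at 0 (size 24, align 1) → ends 24
g at 24 (size 40, align 1) → ends 64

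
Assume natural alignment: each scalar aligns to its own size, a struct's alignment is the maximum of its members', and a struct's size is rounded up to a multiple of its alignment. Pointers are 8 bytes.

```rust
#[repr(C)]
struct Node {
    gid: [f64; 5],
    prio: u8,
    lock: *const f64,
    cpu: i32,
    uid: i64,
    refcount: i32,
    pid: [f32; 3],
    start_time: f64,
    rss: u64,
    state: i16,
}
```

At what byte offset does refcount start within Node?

@0: gid [40B, align 8] → 40
@40: prio [1B, align 1] → 41
+7 pad (align 8)
@48: lock [8B, align 8] → 56
@56: cpu [4B, align 4] → 60
+4 pad (align 8)
@64: uid [8B, align 8] → 72
@72: refcount [4B, align 4] → 76

72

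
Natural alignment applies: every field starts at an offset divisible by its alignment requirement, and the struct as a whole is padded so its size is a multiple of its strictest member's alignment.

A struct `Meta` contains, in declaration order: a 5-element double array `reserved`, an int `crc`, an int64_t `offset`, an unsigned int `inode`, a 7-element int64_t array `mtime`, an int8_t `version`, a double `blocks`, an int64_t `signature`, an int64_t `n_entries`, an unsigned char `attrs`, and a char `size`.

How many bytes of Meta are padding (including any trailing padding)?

0..40  reserved  (40B, 8-aligned)
40..44  crc  (4B, 4-aligned)
44..48  -- padding (4B)
48..56  offset  (8B, 8-aligned)
56..60  inode  (4B, 4-aligned)
60..64  -- padding (4B)
64..120  mtime  (56B, 8-aligned)
120..121  version  (1B, 1-aligned)
121..128  -- padding (7B)
128..136  blocks  (8B, 8-aligned)
136..144  signature  (8B, 8-aligned)
144..152  n_entries  (8B, 8-aligned)
152..153  attrs  (1B, 1-aligned)
153..154  size  (1B, 1-aligned)
154..160  -- tail padding (6B)
sizeof = 160, alignof = 8
data bytes 139, size 160 → padding 21

21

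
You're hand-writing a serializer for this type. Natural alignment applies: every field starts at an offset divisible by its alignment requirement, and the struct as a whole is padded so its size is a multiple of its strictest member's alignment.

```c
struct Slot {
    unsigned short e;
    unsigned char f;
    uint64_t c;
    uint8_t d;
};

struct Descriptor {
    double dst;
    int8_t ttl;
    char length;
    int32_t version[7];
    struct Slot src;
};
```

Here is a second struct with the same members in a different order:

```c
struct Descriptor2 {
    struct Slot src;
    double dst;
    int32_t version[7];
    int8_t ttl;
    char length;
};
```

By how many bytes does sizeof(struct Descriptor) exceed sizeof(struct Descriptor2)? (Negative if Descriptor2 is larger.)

0

Slot: e at 0 (size 2, align 2) → ends 2; f at 2 (size 1, align 1) → ends 3; pad 5 to align 8 for c; c at 8 (size 8, align 8) → ends 16; d at 16 (size 1, align 1) → ends 17; tail pad 7 to reach multiple of 8; total 24 bytes, alignment 8
dst at 0 (size 8, align 8) → ends 8
ttl at 8 (size 1, align 1) → ends 9
length at 9 (size 1, align 1) → ends 10
pad 2 to align 4 for version
version at 12 (size 28, align 4) → ends 40
src at 40 (size 24, align 8) → ends 64
total 64 bytes, alignment 8
— Descriptor2 —
src at 0 (size 24, align 8) → ends 24
dst at 24 (size 8, align 8) → ends 32
version at 32 (size 28, align 4) → ends 60
ttl at 60 (size 1, align 1) → ends 61
length at 61 (size 1, align 1) → ends 62
tail pad 2 to reach multiple of 8
total 64 bytes, alignment 8
64 − 64 = 0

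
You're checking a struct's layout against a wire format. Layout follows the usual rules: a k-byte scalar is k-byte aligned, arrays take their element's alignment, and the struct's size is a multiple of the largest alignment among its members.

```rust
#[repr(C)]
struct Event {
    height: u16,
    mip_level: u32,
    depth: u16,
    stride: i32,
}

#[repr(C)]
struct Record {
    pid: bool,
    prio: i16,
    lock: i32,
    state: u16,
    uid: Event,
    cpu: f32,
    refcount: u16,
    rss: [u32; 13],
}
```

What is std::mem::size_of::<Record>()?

Event: 0..2  height  (2B, 2-aligned); 2..4  -- padding (2B); 4..8  mip_level  (4B, 4-aligned); 8..10  depth  (2B, 2-aligned); 10..12  -- padding (2B); 12..16  stride  (4B, 4-aligned); sizeof = 16, alignof = 4
0..1  pid  (1B, 1-aligned)
1..2  -- padding (1B)
2..4  prio  (2B, 2-aligned)
4..8  lock  (4B, 4-aligned)
8..10  state  (2B, 2-aligned)
10..12  -- padding (2B)
12..28  uid  (16B, 4-aligned)
28..32  cpu  (4B, 4-aligned)
32..34  refcount  (2B, 2-aligned)
34..36  -- padding (2B)
36..88  rss  (52B, 4-aligned)
sizeof = 88, alignof = 4

88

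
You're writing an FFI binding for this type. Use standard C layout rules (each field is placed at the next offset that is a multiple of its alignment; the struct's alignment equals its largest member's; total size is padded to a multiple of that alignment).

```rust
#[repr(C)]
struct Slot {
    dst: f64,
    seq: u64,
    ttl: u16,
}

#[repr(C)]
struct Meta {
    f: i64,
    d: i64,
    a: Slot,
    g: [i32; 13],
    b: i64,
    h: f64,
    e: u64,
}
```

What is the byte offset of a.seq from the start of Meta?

24

Slot: 0..8  dst  (8B, 8-aligned); 8..16  seq  (8B, 8-aligned); 16..18  ttl  (2B, 2-aligned); 18..24  -- tail padding (6B); sizeof = 24, alignof = 8
0..8  f  (8B, 8-aligned)
8..16  d  (8B, 8-aligned)
16..40  a  (24B, 8-aligned)
within Slot: seq at 8
16 + 8 = 24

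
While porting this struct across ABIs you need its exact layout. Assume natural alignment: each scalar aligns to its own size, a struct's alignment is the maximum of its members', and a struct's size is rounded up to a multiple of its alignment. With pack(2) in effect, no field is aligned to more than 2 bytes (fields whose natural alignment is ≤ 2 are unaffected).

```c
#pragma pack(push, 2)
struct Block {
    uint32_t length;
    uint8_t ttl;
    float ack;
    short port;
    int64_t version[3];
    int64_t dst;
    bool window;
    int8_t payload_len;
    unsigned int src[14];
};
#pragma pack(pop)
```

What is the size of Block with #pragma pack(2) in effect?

@0: length [4B, align 2] → 4
@4: ttl [1B, align 1] → 5
+1 pad (align 2)
@6: ack [4B, align 2] → 10
@10: port [2B, align 2] → 12
@12: version [24B, align 2] → 36
@36: dst [8B, align 2] → 44
@44: window [1B, align 1] → 45
@45: payload_len [1B, align 1] → 46
@46: src [56B, align 2] → 102
size 102, align 2

102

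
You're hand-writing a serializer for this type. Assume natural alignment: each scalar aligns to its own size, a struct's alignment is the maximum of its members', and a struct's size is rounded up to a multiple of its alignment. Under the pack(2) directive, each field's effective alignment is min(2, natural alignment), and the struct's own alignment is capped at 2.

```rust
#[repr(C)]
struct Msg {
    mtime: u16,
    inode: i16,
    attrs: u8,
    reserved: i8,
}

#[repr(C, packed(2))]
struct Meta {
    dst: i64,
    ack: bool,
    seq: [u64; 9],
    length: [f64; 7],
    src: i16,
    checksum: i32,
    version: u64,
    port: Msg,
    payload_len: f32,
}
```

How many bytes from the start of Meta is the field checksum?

Msg: 0..2  mtime  (2B, 2-aligned); 2..4  inode  (2B, 2-aligned); 4..5  attrs  (1B, 1-aligned); 5..6  reserved  (1B, 1-aligned); sizeof = 6, alignof = 2
0..8  dst  (8B, 2-aligned)
8..9  ack  (1B, 1-aligned)
9..10  -- padding (1B)
10..82  seq  (72B, 2-aligned)
82..138  length  (56B, 2-aligned)
138..140  src  (2B, 2-aligned)
140..144  checksum  (4B, 2-aligned)

140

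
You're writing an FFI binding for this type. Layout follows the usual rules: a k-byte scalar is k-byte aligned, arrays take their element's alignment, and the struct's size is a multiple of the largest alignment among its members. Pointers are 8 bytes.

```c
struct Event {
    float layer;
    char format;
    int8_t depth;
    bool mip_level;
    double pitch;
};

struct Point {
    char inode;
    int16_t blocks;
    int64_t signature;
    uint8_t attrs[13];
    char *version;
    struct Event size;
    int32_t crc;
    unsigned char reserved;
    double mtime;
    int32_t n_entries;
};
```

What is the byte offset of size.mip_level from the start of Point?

Event: layer at 0 (size 4, align 4) → ends 4; format at 4 (size 1, align 1) → ends 5; depth at 5 (size 1, align 1) → ends 6; mip_level at 6 (size 1, align 1) → ends 7; pad 1 to align 8 for pitch; pitch at 8 (size 8, align 8) → ends 16; total 16 bytes, alignment 8
inode at 0 (size 1, align 1) → ends 1
pad 1 to align 2 for blocks
blocks at 2 (size 2, align 2) → ends 4
pad 4 to align 8 for signature
signature at 8 (size 8, align 8) → ends 16
attrs at 16 (size 13, align 1) → ends 29
pad 3 to align 8 for version
version at 32 (size 8, align 8) → ends 40
size at 40 (size 16, align 8) → ends 56
within Event: mip_level at 6
40 + 6 = 46

46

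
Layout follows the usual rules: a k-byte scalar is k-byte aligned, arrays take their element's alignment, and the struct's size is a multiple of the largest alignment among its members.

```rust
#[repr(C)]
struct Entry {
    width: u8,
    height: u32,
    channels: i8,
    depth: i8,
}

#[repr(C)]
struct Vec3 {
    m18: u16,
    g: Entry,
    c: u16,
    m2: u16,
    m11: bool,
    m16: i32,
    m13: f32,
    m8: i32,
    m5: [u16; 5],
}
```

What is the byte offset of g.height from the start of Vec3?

8

Entry: 0..1  width  (1B, 1-aligned); 1..4  -- padding (3B); 4..8  height  (4B, 4-aligned); 8..9  channels  (1B, 1-aligned); 9..10  depth  (1B, 1-aligned); 10..12  -- tail padding (2B); sizeof = 12, alignof = 4
0..2  m18  (2B, 2-aligned)
2..4  -- padding (2B)
4..16  g  (12B, 4-aligned)
within Entry: height at 4
4 + 4 = 8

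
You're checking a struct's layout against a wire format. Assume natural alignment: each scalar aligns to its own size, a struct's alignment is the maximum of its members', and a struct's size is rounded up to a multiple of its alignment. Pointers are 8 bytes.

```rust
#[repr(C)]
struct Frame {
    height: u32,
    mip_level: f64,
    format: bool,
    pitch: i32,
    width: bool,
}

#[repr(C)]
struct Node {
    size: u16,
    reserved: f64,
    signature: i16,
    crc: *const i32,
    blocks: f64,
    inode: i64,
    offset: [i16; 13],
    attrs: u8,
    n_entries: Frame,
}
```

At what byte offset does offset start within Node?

48

Frame: height at 0 (size 4, align 4) → ends 4; pad 4 to align 8 for mip_level; mip_level at 8 (size 8, align 8) → ends 16; format at 16 (size 1, align 1) → ends 17; pad 3 to align 4 for pitch; pitch at 20 (size 4, align 4) → ends 24; width at 24 (size 1, align 1) → ends 25; tail pad 7 to reach multiple of 8; total 32 bytes, alignment 8
size at 0 (size 2, align 2) → ends 2
pad 6 to align 8 for reserved
reserved at 8 (size 8, align 8) → ends 16
signature at 16 (size 2, align 2) → ends 18
pad 6 to align 8 for crc
crc at 24 (size 8, align 8) → ends 32
blocks at 32 (size 8, align 8) → ends 40
inode at 40 (size 8, align 8) → ends 48
offset at 48 (size 26, align 2) → ends 74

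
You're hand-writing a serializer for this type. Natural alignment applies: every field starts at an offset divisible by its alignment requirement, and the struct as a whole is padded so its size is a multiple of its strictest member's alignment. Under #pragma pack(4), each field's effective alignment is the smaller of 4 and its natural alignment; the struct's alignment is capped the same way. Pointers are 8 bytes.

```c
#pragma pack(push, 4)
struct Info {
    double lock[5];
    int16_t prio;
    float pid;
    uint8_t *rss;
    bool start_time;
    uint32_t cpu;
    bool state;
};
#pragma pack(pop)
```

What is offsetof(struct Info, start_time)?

lock at 0 (size 40, align 4) → ends 40
prio at 40 (size 2, align 2) → ends 42
pad 2 to align 4 for pid
pid at 44 (size 4, align 4) → ends 48
rss at 48 (size 8, align 4) → ends 56
start_time at 56 (size 1, align 1) → ends 57

56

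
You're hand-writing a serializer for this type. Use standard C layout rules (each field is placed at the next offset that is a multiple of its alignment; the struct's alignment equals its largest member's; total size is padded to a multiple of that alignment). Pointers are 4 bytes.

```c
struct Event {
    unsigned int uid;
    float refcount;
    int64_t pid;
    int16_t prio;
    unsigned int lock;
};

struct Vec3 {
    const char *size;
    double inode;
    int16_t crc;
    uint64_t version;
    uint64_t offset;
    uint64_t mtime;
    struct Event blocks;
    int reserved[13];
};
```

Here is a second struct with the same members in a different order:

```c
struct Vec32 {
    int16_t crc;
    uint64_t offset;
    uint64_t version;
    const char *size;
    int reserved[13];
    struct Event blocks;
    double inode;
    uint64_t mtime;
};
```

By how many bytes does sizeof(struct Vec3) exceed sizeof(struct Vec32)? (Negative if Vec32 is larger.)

8

Event: @0: uid [4B, align 4] → 4; @4: refcount [4B, align 4] → 8; @8: pid [8B, align 8] → 16; @16: prio [2B, align 2] → 18; +2 pad (align 4); @20: lock [4B, align 4] → 24; size 24, align 8
@0: size [4B, align 4] → 4
+4 pad (align 8)
@8: inode [8B, align 8] → 16
@16: crc [2B, align 2] → 18
+6 pad (align 8)
@24: version [8B, align 8] → 32
@32: offset [8B, align 8] → 40
@40: mtime [8B, align 8] → 48
@48: blocks [24B, align 8] → 72
@72: reserved [52B, align 4] → 124
+4 tail pad (align 8)
size 128, align 8
— Vec32 —
@0: crc [2B, align 2] → 2
+6 pad (align 8)
@8: offset [8B, align 8] → 16
@16: version [8B, align 8] → 24
@24: size [4B, align 4] → 28
@28: reserved [52B, align 4] → 80
@80: blocks [24B, align 8] → 104
@104: inode [8B, align 8] → 112
@112: mtime [8B, align 8] → 120
size 120, align 8
128 − 120 = 8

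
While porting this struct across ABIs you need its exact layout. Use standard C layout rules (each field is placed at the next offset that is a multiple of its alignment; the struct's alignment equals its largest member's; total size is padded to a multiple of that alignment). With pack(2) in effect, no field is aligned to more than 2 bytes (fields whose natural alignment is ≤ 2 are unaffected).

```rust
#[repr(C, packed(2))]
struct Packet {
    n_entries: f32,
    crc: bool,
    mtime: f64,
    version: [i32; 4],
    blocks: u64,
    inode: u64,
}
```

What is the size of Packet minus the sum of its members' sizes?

1

n_entries at 0 (size 4, align 2) → ends 4
crc at 4 (size 1, align 1) → ends 5
pad 1 to align 2 for mtime
mtime at 6 (size 8, align 2) → ends 14
version at 14 (size 16, align 2) → ends 30
blocks at 30 (size 8, align 2) → ends 38
inode at 38 (size 8, align 2) → ends 46
total 46 bytes, alignment 2
data bytes 45, size 46 → padding 1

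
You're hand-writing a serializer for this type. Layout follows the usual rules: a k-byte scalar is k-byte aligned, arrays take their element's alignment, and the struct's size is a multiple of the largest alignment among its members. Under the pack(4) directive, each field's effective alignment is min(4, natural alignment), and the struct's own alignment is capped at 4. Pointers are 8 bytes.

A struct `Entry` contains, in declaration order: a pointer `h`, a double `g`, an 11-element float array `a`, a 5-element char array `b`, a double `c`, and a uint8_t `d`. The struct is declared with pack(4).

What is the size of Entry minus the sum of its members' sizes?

h at 0 (size 8, align 4) → ends 8
g at 8 (size 8, align 4) → ends 16
a at 16 (size 44, align 4) → ends 60
b at 60 (size 5, align 1) → ends 65
pad 3 to align 4 for c
c at 68 (size 8, align 4) → ends 76
d at 76 (size 1, align 1) → ends 77
tail pad 3 to reach multiple of 4
total 80 bytes, alignment 4
data bytes 74, size 80 → padding 6

6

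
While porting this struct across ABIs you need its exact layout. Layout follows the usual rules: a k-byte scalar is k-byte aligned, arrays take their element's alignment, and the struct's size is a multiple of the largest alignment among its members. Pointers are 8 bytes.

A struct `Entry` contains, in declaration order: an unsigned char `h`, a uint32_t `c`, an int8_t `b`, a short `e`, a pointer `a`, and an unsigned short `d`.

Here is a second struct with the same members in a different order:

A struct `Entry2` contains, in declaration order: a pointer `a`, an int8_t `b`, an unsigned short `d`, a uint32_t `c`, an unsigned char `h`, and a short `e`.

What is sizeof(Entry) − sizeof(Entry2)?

h at 0 (size 1, align 1) → ends 1
pad 3 to align 4 for c
c at 4 (size 4, align 4) → ends 8
b at 8 (size 1, align 1) → ends 9
pad 1 to align 2 for e
e at 10 (size 2, align 2) → ends 12
pad 4 to align 8 for a
a at 16 (size 8, align 8) → ends 24
d at 24 (size 2, align 2) → ends 26
tail pad 6 to reach multiple of 8
total 32 bytes, alignment 8
— Entry2 —
a at 0 (size 8, align 8) → ends 8
b at 8 (size 1, align 1) → ends 9
pad 1 to align 2 for d
d at 10 (size 2, align 2) → ends 12
c at 12 (size 4, align 4) → ends 16
h at 16 (size 1, align 1) → ends 17
pad 1 to align 2 for e
e at 18 (size 2, align 2) → ends 20
tail pad 4 to reach multiple of 8
total 24 bytes, alignment 8
32 − 24 = 8

8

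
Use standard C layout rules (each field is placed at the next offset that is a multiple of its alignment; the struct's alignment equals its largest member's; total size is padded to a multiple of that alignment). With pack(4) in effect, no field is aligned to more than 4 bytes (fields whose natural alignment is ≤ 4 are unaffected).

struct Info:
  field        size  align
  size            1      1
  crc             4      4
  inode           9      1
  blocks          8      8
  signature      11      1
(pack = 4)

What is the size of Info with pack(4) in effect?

40

@0: size [1B, align 1] → 1
+3 pad (align 4)
@4: crc [4B, align 4] → 8
@8: inode [9B, align 1] → 17
+3 pad (align 4)
@20: blocks [8B, align 4] → 28
@28: signature [11B, align 1] → 39
+1 tail pad (align 4)
size 40, align 4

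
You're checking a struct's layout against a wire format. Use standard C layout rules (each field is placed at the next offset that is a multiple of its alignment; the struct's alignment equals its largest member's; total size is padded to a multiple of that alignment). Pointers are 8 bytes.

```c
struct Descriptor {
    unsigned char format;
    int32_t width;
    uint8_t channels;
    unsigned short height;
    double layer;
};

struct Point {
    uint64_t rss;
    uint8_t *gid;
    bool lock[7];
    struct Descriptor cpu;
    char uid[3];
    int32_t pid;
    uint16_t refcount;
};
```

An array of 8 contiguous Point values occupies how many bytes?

512

Descriptor: format at 0 (size 1, align 1) → ends 1; pad 3 to align 4 for width; width at 4 (size 4, align 4) → ends 8; channels at 8 (size 1, align 1) → ends 9; pad 1 to align 2 for height; height at 10 (size 2, align 2) → ends 12; pad 4 to align 8 for layer; layer at 16 (size 8, align 8) → ends 24; total 24 bytes, alignment 8
rss at 0 (size 8, align 8) → ends 8
gid at 8 (size 8, align 8) → ends 16
lock at 16 (size 7, align 1) → ends 23
pad 1 to align 8 for cpu
cpu at 24 (size 24, align 8) → ends 48
uid at 48 (size 3, align 1) → ends 51
pad 1 to align 4 for pid
pid at 52 (size 4, align 4) → ends 56
refcount at 56 (size 2, align 2) → ends 58
tail pad 6 to reach multiple of 8
total 64 bytes, alignment 8
array of 8: 8 × 64 = 512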